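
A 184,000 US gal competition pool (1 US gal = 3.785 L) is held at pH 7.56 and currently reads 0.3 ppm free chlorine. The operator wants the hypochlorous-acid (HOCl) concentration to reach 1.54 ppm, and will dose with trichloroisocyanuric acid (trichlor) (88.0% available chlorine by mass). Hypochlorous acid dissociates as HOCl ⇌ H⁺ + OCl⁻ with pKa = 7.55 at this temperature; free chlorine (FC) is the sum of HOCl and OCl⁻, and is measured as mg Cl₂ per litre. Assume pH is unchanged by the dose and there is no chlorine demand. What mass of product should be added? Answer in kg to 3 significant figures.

2.23 kg

Volume: 184,000 US gal × 3.785 L/gal = 696,440 L.
[OCl⁻]/[HOCl] = 10^(pH − pKa) = 10^(7.56 − 7.55) = 1.023; fraction as HOCl = 1/(1 + 1.023) = 0.4942.
Free chlorine required for 1.54 ppm HOCl: 1.54 / 0.4942 = 3.116 ppm.
FC to add: 3.116 − 0.3 = 2.816 mg/L as Cl₂.
Cl₂ equivalent: 2.816 mg/L × 696,440 L = 1961 g.
Product at 88.0% available Cl: 1961 / 0.88 = 2229 g.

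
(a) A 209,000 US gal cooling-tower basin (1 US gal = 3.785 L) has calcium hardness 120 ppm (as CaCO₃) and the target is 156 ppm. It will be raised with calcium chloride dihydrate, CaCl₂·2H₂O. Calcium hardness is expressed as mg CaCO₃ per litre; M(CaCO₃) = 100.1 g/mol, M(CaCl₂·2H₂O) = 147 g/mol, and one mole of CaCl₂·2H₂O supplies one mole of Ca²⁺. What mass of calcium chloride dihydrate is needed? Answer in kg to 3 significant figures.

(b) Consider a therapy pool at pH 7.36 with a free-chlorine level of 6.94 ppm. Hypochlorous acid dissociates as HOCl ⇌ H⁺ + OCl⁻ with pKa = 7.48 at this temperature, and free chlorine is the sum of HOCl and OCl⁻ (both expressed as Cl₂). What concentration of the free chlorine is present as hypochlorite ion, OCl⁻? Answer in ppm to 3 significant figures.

(a) 41.8 kg; (b) 2.99 ppm

(a) Volume: 209,000 US gal × 3.785 L/gal = 791,065 L.
(a) Hardness to add: (156 − 120) = 36 mg/L as CaCO₃ × 791,065 L = 28,480 g as CaCO₃.
(a) Moles of Ca²⁺ (1 mol Ca²⁺ ≡ 1 mol CaCO₃): 28,480 / 100.1 g/mol = 284.5 mol.
(a) Mass of CaCl₂·2H₂O: 284.5 × 147 = 41,820 g.

(b) [OCl⁻]/[HOCl] = 10^(pH − pKa) = 10^(7.36 − 7.48) = 10^-0.12 = 0.7586.
(b) Fraction as HOCl = 1 / (1 + 0.7586) = 0.5686.
(b) OCl⁻ = (1 − 0.5686) × 6.94 ppm = 2.994 ppm.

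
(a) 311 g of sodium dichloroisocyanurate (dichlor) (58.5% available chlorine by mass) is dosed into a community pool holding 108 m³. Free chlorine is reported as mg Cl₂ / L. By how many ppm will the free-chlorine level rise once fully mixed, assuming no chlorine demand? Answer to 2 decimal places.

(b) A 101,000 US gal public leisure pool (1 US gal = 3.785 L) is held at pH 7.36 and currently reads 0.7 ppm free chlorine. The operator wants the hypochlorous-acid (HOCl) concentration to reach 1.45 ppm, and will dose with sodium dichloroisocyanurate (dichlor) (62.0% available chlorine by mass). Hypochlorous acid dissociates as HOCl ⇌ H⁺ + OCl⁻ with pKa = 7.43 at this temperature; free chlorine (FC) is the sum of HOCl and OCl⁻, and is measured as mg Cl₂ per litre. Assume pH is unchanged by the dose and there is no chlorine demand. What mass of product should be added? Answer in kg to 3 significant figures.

(a) Volume: 108 m³ = 108,000 L.
(a) Available chlorine delivered: 311 g × 0.585 = 181.9 g as Cl₂.
(a) Concentration rise: 181.9 g / 108,000 L = 1.685 mg/L = 1.68 ppm.

(b) Volume: 101,000 US gal × 3.785 L/gal = 382,285 L.
(b) [OCl⁻]/[HOCl] = 10^(pH − pKa) = 10^(7.36 − 7.43) = 0.8511; fraction as HOCl = 1/(1 + 0.8511) = 0.5402.
(b) Free chlorine required for 1.45 ppm HOCl: 1.45 / 0.5402 = 2.684 ppm.
(b) FC to add: 2.684 − 0.7 = 1.984 mg/L as Cl₂.
(b) Cl₂ equivalent: 1.984 mg/L × 382,285 L = 758.5 g.
(b) Product at 62.0% available Cl: 758.5 / 0.62 = 1223 g.

(a) 1.68 ppm; (b) 1.22 kg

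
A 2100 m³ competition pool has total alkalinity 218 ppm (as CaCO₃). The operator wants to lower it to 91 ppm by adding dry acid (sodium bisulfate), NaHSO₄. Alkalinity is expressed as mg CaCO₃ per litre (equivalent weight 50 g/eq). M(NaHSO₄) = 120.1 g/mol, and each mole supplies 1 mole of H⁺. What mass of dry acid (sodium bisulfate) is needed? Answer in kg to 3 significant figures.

641 kg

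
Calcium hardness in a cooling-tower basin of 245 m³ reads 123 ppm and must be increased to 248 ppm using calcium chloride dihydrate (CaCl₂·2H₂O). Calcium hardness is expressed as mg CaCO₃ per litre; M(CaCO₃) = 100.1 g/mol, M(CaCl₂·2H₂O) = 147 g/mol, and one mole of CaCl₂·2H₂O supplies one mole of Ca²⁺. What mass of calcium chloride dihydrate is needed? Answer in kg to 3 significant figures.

45.0 kg

Volume: 245 m³ = 245,000 L.
Hardness to add: (248 − 123) = 125 mg/L as CaCO₃ × 245,000 L = 30,620 g as CaCO₃.
Moles of Ca²⁺ (1 mol Ca²⁺ ≡ 1 mol CaCO₃): 30,620 / 100.1 g/mol = 305.9 mol.
Mass of CaCl₂·2H₂O: 305.9 × 147 = 44,970 g.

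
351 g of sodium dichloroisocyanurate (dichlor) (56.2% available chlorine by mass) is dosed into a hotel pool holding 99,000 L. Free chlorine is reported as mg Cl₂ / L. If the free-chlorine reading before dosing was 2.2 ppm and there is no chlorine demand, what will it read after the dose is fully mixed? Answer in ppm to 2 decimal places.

Available chlorine delivered: 351 g × 0.562 = 197.3 g as Cl₂.
Concentration rise: 197.3 g / 99,000 L = 1.993 mg/L = 1.99 ppm.
Final FC: 2.2 + 1.99 = 4.19 ppm.

4.19 ppm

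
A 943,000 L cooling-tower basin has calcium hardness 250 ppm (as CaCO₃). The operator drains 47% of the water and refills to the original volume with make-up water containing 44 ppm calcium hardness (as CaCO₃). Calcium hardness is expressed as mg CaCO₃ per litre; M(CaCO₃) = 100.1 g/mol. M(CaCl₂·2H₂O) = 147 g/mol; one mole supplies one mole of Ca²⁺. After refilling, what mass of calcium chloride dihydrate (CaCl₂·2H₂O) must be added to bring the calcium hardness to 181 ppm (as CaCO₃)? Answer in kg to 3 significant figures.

38.5 kg

After draining 47% and refilling: 250 × 0.53 + 44 × 0.47 = 153.18 ppm.
Deficit to target: 181 − 153.18 = 27.82 mg/L.
As CaCO₃: 27.82 mg/L × 943,000 L = 26,230 g; ÷ 100.1 = 262.1 mol Ca²⁺.
Mass: 262.1 × 147 = 38,530 g.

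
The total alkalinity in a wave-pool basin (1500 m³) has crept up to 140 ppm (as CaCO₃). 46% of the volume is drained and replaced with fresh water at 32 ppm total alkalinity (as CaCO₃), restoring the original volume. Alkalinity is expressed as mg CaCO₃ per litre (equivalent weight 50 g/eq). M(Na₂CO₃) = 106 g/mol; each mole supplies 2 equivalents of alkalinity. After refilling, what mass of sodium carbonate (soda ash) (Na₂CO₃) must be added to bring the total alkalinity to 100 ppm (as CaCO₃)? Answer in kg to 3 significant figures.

15.4 kg

Volume: 1500 m³ = 1,500,000 L.
After draining 46% and refilling: 140 × 0.54 + 32 × 0.46 = 90.32 ppm.
Deficit to target: 100 − 90.32 = 9.68 mg/L.
As CaCO₃: 9.68 mg/L × 1,500,000 L = 14,520 g; ÷ 50 g/eq ÷ 2 = 145.2 mol Na₂CO₃.
Mass: 145.2 × 106 = 15,390 g.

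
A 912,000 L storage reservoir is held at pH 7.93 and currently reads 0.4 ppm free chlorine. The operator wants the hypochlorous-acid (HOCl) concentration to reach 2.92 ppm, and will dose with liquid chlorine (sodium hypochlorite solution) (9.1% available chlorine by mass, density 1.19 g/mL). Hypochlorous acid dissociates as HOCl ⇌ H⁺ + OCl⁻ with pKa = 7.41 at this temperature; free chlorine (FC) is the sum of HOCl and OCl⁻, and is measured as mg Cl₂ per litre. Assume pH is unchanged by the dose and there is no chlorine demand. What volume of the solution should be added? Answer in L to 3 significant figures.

[OCl⁻]/[HOCl] = 10^(pH − pKa) = 10^(7.93 − 7.41) = 3.311; fraction as HOCl = 1/(1 + 3.311) = 0.2319.
Free chlorine required for 2.92 ppm HOCl: 2.92 / 0.2319 = 12.59 ppm.
FC to add: 12.59 − 0.4 = 12.19 mg/L as Cl₂.
Cl₂ equivalent: 12.19 mg/L × 912,000 L = 11,120 g.
Product at 9.1% available Cl: 11,120 / 0.091 = 122,200 g.
Volume: 122,200 g ÷ 1.19 g/mL = 102,700 mL.

103 L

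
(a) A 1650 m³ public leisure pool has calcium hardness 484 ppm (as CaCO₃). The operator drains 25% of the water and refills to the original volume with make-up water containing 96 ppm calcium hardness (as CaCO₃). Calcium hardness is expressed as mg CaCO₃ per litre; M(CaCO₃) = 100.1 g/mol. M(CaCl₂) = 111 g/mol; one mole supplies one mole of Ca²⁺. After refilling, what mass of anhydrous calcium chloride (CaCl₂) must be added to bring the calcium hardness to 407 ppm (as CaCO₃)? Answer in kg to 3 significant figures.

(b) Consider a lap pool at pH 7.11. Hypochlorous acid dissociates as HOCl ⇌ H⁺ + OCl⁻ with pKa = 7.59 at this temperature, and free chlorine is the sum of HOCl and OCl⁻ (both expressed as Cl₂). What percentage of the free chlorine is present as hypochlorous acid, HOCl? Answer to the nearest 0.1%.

(a) Volume: 1650 m³ = 1,650,000 L.
(a) After draining 25% and refilling: 484 × 0.75 + 96 × 0.25 = 387 ppm.
(a) Deficit to target: 407 − 387 = 20 mg/L.
(a) As CaCO₃: 20 mg/L × 1,650,000 L = 33,000 g; ÷ 100.1 = 329.7 mol Ca²⁺.
(a) Mass: 329.7 × 111 = 36,590 g.

(b) [OCl⁻]/[HOCl] = 10^(pH − pKa) = 10^(7.11 − 7.59) = 10^-0.48 = 0.3311.
(b) Fraction as HOCl = 1 / (1 + 0.3311) = 0.7512.

(a) 36.6 kg; (b) 75.1%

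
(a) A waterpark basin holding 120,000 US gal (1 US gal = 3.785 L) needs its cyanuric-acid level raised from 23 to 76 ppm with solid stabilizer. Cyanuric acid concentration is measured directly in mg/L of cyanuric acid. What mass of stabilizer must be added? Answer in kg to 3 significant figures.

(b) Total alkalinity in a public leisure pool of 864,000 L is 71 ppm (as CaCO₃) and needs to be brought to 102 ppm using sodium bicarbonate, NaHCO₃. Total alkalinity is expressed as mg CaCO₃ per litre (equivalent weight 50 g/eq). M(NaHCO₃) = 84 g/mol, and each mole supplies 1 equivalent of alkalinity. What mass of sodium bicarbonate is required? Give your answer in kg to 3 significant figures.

(a) Volume: 120,000 US gal × 3.785 L/gal = 454,200 L.
(a) CYA to add: (76 − 23) = 53 mg/L × 454,200 L = 24,070 g cyanuric acid.

(b) Alkalinity to add: (102 − 71) = 31 mg/L as CaCO₃ × 864,000 L = 26,780 g as CaCO₃.
(b) Equivalents: 26,780 g ÷ 50 g/eq = 535.7 eq.
(b) NaHCO₃ supplies 1 eq per mole → 535.7 mol.
(b) Mass: 535.7 mol × 84 g/mol = 45,000 g.

(a) 24.1 kg; (b) 45.0 kg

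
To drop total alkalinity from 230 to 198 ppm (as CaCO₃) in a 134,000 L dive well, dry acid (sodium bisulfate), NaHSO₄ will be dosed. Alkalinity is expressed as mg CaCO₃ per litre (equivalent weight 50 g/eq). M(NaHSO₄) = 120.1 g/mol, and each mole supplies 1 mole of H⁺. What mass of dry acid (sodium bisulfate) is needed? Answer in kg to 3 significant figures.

10.3 kg

Alkalinity to neutralize: (230 − 198) = 32 mg/L as CaCO₃ × 134,000 L = 4288 g as CaCO₃.
Equivalents of H⁺ required: 4288 ÷ 50 g/eq = 85.76 eq = 85.76 mol NaHSO₄.
Mass of NaHSO₄: 85.76 × 120.1 = 10,300 g.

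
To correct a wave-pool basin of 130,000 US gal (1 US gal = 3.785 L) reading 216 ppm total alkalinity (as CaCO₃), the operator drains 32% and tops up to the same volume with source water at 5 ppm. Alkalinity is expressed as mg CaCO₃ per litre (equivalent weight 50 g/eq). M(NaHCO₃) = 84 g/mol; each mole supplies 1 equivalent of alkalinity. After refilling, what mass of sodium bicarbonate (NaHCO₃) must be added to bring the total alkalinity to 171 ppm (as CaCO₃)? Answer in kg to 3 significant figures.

Volume: 130,000 US gal × 3.785 L/gal = 492,050 L.
After draining 32% and refilling: 216 × 0.68 + 5 × 0.32 = 148.48 ppm.
Deficit to target: 171 − 148.48 = 22.52 mg/L.
As CaCO₃: 22.52 mg/L × 492,050 L = 11,080 g; ÷ 50 g/eq ÷ 1 = 221.6 mol NaHCO₃.
Mass: 221.6 × 84 = 18,620 g.

18.6 kg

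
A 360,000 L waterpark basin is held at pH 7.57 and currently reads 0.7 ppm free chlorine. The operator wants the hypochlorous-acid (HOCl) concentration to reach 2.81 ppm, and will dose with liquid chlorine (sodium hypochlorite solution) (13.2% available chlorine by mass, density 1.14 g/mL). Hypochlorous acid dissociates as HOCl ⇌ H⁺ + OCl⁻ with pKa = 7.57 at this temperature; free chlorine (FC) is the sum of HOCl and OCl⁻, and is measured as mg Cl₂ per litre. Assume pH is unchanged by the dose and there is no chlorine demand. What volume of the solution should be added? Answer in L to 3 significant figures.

11.8 L

[OCl⁻]/[HOCl] = 10^(pH − pKa) = 10^(7.57 − 7.57) = 1; fraction as HOCl = 1/(1 + 1) = 0.5.
Free chlorine required for 2.81 ppm HOCl: 2.81 / 0.5 = 5.62 ppm.
FC to add: 5.62 − 0.7 = 4.92 mg/L as Cl₂.
Cl₂ equivalent: 4.92 mg/L × 360,000 L = 1771 g.
Product at 13.2% available Cl: 1771 / 0.132 = 13,420 g.
Volume: 13,420 g ÷ 1.14 g/mL = 11,770 mL.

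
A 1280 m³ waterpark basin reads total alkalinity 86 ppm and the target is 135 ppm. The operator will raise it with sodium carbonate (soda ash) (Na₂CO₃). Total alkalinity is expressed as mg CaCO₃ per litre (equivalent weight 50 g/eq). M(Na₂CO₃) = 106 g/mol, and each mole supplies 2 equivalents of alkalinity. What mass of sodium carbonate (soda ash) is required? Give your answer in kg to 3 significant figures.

Volume: 1280 m³ = 1,280,000 L.
Alkalinity to add: (135 − 86) = 49 mg/L as CaCO₃ × 1,280,000 L = 62,720 g as CaCO₃.
Equivalents: 62,720 g ÷ 50 g/eq = 1254 eq.
Each mole of Na₂CO₃ supplies 2 eq, so 1254 / 2 = 627.2 mol.
Mass: 627.2 mol × 106 g/mol = 66,480 g.

66.5 kg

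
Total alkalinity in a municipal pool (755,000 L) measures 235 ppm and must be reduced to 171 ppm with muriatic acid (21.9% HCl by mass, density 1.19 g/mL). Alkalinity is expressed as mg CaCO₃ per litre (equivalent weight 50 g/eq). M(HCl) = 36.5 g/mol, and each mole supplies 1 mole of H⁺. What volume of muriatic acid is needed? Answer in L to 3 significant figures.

135 L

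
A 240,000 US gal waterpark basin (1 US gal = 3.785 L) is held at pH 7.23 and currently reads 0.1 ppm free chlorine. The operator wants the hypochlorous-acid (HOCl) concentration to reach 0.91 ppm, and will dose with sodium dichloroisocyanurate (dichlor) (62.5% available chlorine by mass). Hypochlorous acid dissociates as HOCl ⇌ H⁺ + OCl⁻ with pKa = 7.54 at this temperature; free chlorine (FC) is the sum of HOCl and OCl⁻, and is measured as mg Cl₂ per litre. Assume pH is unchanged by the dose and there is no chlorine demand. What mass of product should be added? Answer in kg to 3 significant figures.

Volume: 240,000 US gal × 3.785 L/gal = 908,400 L.
[OCl⁻]/[HOCl] = 10^(pH − pKa) = 10^(7.23 − 7.54) = 0.4898; fraction as HOCl = 1/(1 + 0.4898) = 0.6712.
Free chlorine required for 0.91 ppm HOCl: 0.91 / 0.6712 = 1.356 ppm.
FC to add: 1.356 − 0.1 = 1.256 mg/L as Cl₂.
Cl₂ equivalent: 1.256 mg/L × 908,400 L = 1141 g.
Product at 62.5% available Cl: 1141 / 0.625 = 1825 g.

1.83 kg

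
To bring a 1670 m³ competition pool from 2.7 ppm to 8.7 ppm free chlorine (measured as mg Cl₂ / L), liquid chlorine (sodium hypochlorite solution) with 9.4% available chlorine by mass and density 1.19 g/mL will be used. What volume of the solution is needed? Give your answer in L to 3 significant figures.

Volume: 1670 m³ = 1,670,000 L.
Chlorine deficit: 8.7 − 2.7 = 6 ppm = 6 mg/L as Cl₂.
Cl₂ equivalent needed: 6 mg/L × 1,670,000 L = 10,020,000 mg = 10,020 g.
Product at 9.4% available chlorine: 10,020 / 0.094 = 106,600 g.
Volume at density 1.19 g/mL: 106,600 g ÷ 1.19 g/mL = 89,580 mL.

89.6 L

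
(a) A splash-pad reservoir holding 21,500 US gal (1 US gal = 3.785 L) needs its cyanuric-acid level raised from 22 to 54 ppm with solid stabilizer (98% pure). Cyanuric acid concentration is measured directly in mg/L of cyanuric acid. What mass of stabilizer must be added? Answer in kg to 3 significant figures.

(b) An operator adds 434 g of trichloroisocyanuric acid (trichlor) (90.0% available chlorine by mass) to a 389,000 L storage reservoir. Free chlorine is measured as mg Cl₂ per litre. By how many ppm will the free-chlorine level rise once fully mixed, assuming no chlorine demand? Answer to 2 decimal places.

(a) 2.66 kg; (b) 1.00 ppm

(a) Volume: 21,500 US gal × 3.785 L/gal = 81,378 L.
(a) CYA to add: (54 − 22) = 32 mg/L × 81,378 L = 2604 g cyanuric acid.
(a) At 98% purity: 2604 / 0.98 = 2657 g product.

(b) Available chlorine delivered: 434 g × 0.9 = 390.6 g as Cl₂.
(b) Concentration rise: 390.6 g / 389,000 L = 1.004 mg/L = 1.00 ppm.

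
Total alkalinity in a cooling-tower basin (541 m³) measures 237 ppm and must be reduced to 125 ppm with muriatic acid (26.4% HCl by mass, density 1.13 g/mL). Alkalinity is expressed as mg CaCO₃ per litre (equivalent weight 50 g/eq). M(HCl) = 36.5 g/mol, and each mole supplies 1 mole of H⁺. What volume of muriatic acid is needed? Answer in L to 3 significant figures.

Volume: 541 m³ = 541,000 L.
Alkalinity to neutralize: (237 − 125) = 112 mg/L as CaCO₃ × 541,000 L = 60,590 g as CaCO₃.
Equivalents of H⁺ required: 60,590 ÷ 50 g/eq = 1212 eq = 1212 mol HCl.
Mass of HCl: 1212 × 36.5 = 44,230 g.
Mass of 26.4% solution: 44,230 / 0.264 = 167,500 g.
Volume: 167,500 g ÷ 1.13 g/mL = 148,300 mL.

148 L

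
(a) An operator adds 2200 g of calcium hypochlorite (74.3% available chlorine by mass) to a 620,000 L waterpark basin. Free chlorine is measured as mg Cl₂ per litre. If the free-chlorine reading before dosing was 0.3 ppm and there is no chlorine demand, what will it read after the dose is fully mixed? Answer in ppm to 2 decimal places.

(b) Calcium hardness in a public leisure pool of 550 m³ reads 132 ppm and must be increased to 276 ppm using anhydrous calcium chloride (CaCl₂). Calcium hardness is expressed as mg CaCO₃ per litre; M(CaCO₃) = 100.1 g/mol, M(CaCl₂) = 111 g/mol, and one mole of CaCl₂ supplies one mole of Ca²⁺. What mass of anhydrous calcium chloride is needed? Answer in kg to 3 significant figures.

(a) Available chlorine delivered: 2200 g × 0.743 = 1635 g as Cl₂.
(a) Concentration rise: 1635 g / 620,000 L = 2.636 mg/L = 2.64 ppm.
(a) Final FC: 0.3 + 2.64 = 2.94 ppm.

(b) Volume: 550 m³ = 550,000 L.
(b) Hardness to add: (276 − 132) = 144 mg/L as CaCO₃ × 550,000 L = 79,200 g as CaCO₃.
(b) Moles of Ca²⁺ (1 mol Ca²⁺ ≡ 1 mol CaCO₃): 79,200 / 100.1 g/mol = 791.2 mol.
(b) Mass of CaCl₂: 791.2 × 111 = 87,820 g.

(a) 2.94 ppm; (b) 87.8 kg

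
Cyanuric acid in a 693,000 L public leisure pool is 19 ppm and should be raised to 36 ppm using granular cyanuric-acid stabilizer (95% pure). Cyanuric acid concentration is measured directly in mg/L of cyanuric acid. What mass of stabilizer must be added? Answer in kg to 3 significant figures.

12.4 kg

CYA to add: (36 − 19) = 17 mg/L × 693,000 L = 11,780 g cyanuric acid.
At 95% purity: 11,780 / 0.95 = 12,400 g product.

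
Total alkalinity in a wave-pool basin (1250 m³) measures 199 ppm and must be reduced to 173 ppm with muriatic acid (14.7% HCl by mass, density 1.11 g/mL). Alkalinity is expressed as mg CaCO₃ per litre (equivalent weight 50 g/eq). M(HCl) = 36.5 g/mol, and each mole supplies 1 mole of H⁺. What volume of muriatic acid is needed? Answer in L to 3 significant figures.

145 L

Volume: 1250 m³ = 1,250,000 L.
Alkalinity to neutralize: (199 − 173) = 26 mg/L as CaCO₃ × 1,250,000 L = 32,500 g as CaCO₃.
Equivalents of H⁺ required: 32,500 ÷ 50 g/eq = 650 eq = 650 mol HCl.
Mass of HCl: 650 × 36.5 = 23,720 g.
Mass of 14.7% solution: 23,720 / 0.147 = 161,400 g.
Volume: 161,400 g ÷ 1.11 g/mL = 145,400 mL.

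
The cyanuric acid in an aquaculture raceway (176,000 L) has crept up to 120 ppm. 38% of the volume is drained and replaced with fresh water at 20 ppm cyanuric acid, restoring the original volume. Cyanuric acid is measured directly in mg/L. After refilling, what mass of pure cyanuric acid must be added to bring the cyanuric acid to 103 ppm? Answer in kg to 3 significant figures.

After draining 38% and refilling: 120 × 0.62 + 20 × 0.38 = 82 ppm.
Deficit to target: 103 − 82 = 21 mg/L.
Mass: 21 mg/L × 176,000 L = 3696 g cyanuric acid.

3.70 kg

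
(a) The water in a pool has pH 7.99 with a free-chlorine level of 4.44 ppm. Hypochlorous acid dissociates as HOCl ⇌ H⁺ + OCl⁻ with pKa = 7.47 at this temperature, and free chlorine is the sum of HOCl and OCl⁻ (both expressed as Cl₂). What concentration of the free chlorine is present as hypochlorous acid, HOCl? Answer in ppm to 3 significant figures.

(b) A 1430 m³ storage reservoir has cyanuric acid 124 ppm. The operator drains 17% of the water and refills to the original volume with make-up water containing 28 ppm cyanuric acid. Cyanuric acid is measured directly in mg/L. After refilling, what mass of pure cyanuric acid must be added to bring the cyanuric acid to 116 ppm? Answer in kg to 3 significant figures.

(a) [OCl⁻]/[HOCl] = 10^(pH − pKa) = 10^(7.99 − 7.47) = 10^0.52 = 3.311.
(a) Fraction as HOCl = 1 / (1 + 3.311) = 0.2319.
(a) HOCl = 0.2319 × 4.44 ppm = 1.03 ppm.

(b) Volume: 1430 m³ = 1,430,000 L.
(b) After draining 17% and refilling: 124 × 0.83 + 28 × 0.17 = 107.68 ppm.
(b) Deficit to target: 116 − 107.68 = 8.32 mg/L.
(b) Mass: 8.32 mg/L × 1,430,000 L = 11,900 g cyanuric acid.

(a) 1.03 ppm; (b) 11.9 kg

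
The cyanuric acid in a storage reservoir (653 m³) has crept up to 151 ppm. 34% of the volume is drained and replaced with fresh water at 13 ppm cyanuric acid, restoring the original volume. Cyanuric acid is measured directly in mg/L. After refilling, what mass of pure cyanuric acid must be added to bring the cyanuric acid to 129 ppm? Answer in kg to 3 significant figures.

16.3 kg

Volume: 653 m³ = 653,000 L.
After draining 34% and refilling: 151 × 0.66 + 13 × 0.34 = 104.08 ppm.
Deficit to target: 129 − 104.08 = 24.92 mg/L.
Mass: 24.92 mg/L × 653,000 L = 16,270 g cyanuric acid.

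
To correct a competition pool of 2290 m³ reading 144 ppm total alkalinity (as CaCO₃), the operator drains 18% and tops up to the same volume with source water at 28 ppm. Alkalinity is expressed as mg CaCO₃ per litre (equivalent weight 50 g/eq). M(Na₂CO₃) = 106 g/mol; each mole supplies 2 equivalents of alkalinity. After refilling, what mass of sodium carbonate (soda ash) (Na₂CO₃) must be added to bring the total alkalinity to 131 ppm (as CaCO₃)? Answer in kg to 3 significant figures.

Volume: 2290 m³ = 2,290,000 L.
After draining 18% and refilling: 144 × 0.82 + 28 × 0.18 = 123.12 ppm.
Deficit to target: 131 − 123.12 = 7.88 mg/L.
As CaCO₃: 7.88 mg/L × 2,290,000 L = 18,050 g; ÷ 50 g/eq ÷ 2 = 180.5 mol Na₂CO₃.
Mass: 180.5 × 106 = 19,130 g.

19.1 kg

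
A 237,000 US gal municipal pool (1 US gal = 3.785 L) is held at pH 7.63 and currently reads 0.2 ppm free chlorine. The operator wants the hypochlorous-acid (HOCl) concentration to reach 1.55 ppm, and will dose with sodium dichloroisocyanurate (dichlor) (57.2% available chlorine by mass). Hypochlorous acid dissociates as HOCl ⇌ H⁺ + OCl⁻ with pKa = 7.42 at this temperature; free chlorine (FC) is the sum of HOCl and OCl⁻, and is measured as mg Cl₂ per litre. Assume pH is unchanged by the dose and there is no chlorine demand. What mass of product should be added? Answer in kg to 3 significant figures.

6.06 kg

Volume: 237,000 US gal × 3.785 L/gal = 897,045 L.
[OCl⁻]/[HOCl] = 10^(pH − pKa) = 10^(7.63 − 7.42) = 1.622; fraction as HOCl = 1/(1 + 1.622) = 0.3814.
Free chlorine required for 1.55 ppm HOCl: 1.55 / 0.3814 = 4.064 ppm.
FC to add: 4.064 − 0.2 = 3.864 mg/L as Cl₂.
Cl₂ equivalent: 3.864 mg/L × 897,045 L = 3466 g.
Product at 57.2% available Cl: 3466 / 0.572 = 6059 g.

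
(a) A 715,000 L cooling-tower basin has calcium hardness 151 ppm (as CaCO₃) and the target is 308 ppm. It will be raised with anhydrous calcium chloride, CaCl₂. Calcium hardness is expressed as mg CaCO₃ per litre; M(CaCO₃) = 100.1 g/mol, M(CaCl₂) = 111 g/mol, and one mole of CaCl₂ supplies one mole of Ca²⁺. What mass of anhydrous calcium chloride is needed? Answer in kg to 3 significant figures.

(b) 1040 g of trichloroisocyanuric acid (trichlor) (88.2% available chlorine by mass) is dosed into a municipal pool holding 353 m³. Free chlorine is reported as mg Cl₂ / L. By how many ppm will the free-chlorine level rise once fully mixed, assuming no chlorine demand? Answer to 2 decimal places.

(a) 124 kg; (b) 2.60 ppm

(a) Hardness to add: (308 − 151) = 157 mg/L as CaCO₃ × 715,000 L = 112,300 g as CaCO₃.
(a) Moles of Ca²⁺ (1 mol Ca²⁺ ≡ 1 mol CaCO₃): 112,300 / 100.1 g/mol = 1121 mol.
(a) Mass of CaCl₂: 1121 × 111 = 124,500 g.

(b) Volume: 353 m³ = 353,000 L.
(b) Available chlorine delivered: 1040 g × 0.882 = 917.3 g as Cl₂.
(b) Concentration rise: 917.3 g / 353,000 L = 2.599 mg/L = 2.60 ppm.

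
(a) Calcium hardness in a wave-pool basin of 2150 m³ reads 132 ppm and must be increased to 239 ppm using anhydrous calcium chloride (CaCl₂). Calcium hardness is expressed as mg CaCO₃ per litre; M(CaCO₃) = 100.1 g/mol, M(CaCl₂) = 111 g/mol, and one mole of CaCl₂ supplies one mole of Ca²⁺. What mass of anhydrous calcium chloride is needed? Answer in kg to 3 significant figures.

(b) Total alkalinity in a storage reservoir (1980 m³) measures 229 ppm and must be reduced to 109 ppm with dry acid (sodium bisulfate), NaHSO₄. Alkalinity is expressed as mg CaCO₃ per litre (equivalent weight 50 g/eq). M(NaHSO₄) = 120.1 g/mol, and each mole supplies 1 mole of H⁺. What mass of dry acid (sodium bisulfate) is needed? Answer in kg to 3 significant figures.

(a) Volume: 2150 m³ = 2,150,000 L.
(a) Hardness to add: (239 − 132) = 107 mg/L as CaCO₃ × 2,150,000 L = 230,000 g as CaCO₃.
(a) Moles of Ca²⁺ (1 mol Ca²⁺ ≡ 1 mol CaCO₃): 230,000 / 100.1 g/mol = 2298 mol.
(a) Mass of CaCl₂: 2298 × 111 = 255,100 g.

(b) Volume: 1980 m³ = 1,980,000 L.
(b) Alkalinity to neutralize: (229 − 109) = 120 mg/L as CaCO₃ × 1,980,000 L = 237,600 g as CaCO₃.
(b) Equivalents of H⁺ required: 237,600 ÷ 50 g/eq = 4752 eq = 4752 mol NaHSO₄.
(b) Mass of NaHSO₄: 4752 × 120.1 = 570,700 g.

(a) 255 kg; (b) 571 kg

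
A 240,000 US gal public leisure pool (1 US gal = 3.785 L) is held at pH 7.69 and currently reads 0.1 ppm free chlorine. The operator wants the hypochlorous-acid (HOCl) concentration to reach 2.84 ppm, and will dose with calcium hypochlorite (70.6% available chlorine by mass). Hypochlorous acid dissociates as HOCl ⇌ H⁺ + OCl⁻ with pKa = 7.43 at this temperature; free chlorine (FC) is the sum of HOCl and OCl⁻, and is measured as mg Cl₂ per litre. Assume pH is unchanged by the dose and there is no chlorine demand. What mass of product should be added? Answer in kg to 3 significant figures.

10.2 kg

Volume: 240,000 US gal × 3.785 L/gal = 908,400 L.
[OCl⁻]/[HOCl] = 10^(pH − pKa) = 10^(7.69 − 7.43) = 1.82; fraction as HOCl = 1/(1 + 1.82) = 0.3546.
Free chlorine required for 2.84 ppm HOCl: 2.84 / 0.3546 = 8.008 ppm.
FC to add: 8.008 − 0.1 = 7.908 mg/L as Cl₂.
Cl₂ equivalent: 7.908 mg/L × 908,400 L = 7184 g.
Product at 70.6% available Cl: 7184 / 0.706 = 10,180 g.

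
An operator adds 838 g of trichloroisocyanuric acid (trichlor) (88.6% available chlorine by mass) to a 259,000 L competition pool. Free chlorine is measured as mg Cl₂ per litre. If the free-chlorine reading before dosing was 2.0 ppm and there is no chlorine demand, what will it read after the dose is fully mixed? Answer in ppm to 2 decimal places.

Available chlorine delivered: 838 g × 0.886 = 742.5 g as Cl₂.
Concentration rise: 742.5 g / 259,000 L = 2.867 mg/L = 2.87 ppm.
Final FC: 2.0 + 2.87 = 4.87 ppm.

4.87 ppm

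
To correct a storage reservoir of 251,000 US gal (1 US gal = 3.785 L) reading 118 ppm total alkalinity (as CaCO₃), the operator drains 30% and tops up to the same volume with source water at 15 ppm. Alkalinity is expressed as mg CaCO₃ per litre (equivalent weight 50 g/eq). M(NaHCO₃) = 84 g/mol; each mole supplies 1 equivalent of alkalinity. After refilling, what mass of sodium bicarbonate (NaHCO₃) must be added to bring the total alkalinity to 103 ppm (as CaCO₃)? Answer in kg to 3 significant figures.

Volume: 251,000 US gal × 3.785 L/gal = 950,035 L.
After draining 30% and refilling: 118 × 0.70 + 15 × 0.30 = 87.1 ppm.
Deficit to target: 103 − 87.1 = 15.9 mg/L.
As CaCO₃: 15.9 mg/L × 950,035 L = 15,110 g; ÷ 50 g/eq ÷ 1 = 302.1 mol NaHCO₃.
Mass: 302.1 × 84 = 25,380 g.

25.4 kg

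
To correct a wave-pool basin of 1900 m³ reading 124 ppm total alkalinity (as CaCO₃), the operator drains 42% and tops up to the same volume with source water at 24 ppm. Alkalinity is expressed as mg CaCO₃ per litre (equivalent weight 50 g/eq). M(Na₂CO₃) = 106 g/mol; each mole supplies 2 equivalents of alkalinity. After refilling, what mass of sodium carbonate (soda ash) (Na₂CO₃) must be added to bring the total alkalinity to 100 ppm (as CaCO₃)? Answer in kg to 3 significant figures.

36.3 kg

Volume: 1900 m³ = 1,900,000 L.
After draining 42% and refilling: 124 × 0.58 + 24 × 0.42 = 82 ppm.
Deficit to target: 100 − 82 = 18 mg/L.
As CaCO₃: 18 mg/L × 1,900,000 L = 34,200 g; ÷ 50 g/eq ÷ 2 = 342 mol Na₂CO₃.
Mass: 342 × 106 = 36,250 g.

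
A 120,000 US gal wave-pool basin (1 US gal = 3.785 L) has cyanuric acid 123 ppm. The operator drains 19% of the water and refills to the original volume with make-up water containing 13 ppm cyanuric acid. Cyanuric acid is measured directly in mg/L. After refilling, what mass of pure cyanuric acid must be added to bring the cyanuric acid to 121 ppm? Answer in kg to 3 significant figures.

8.58 kg

Volume: 120,000 US gal × 3.785 L/gal = 454,200 L.
After draining 19% and refilling: 123 × 0.81 + 13 × 0.19 = 102.1 ppm.
Deficit to target: 121 − 102.1 = 18.9 mg/L.
Mass: 18.9 mg/L × 454,200 L = 8584 g cyanuric acid.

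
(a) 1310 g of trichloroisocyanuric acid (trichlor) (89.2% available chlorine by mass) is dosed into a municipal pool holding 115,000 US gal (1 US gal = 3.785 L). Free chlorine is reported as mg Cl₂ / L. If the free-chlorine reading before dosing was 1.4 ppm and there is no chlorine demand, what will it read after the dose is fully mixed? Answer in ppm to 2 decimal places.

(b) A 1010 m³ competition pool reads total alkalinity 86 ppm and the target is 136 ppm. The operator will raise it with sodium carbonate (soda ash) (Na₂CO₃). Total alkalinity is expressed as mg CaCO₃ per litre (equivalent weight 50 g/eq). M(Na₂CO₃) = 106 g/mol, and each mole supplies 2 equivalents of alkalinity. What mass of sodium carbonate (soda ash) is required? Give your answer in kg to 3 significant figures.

(a) Volume: 115,000 US gal × 3.785 L/gal = 435,275 L.
(a) Available chlorine delivered: 1310 g × 0.892 = 1169 g as Cl₂.
(a) Concentration rise: 1169 g / 435,275 L = 2.685 mg/L = 2.68 ppm.
(a) Final FC: 1.4 + 2.68 = 4.08 ppm.

(b) Volume: 1010 m³ = 1,010,000 L.
(b) Alkalinity to add: (136 − 86) = 50 mg/L as CaCO₃ × 1,010,000 L = 50,500 g as CaCO₃.
(b) Equivalents: 50,500 g ÷ 50 g/eq = 1010 eq.
(b) Each mole of Na₂CO₃ supplies 2 eq, so 1010 / 2 = 505 mol.
(b) Mass: 505 mol × 106 g/mol = 53,530 g.

(a) 4.08 ppm; (b) 53.5 kg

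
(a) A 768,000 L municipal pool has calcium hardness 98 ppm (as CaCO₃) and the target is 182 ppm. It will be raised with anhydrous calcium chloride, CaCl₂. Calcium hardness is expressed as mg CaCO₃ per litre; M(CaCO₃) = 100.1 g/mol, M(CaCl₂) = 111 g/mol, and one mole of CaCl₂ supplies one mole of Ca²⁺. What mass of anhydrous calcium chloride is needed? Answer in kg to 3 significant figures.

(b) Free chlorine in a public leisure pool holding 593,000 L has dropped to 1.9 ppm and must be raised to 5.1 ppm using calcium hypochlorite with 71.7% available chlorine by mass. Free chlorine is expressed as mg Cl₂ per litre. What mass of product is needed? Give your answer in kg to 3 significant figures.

(a) 71.5 kg; (b) 2.65 kg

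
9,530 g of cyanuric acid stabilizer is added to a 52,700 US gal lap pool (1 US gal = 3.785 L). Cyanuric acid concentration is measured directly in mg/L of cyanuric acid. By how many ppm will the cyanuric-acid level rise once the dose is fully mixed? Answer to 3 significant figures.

47.8 ppm

Volume: 52,700 US gal × 3.785 L/gal = 199,470 L.
Rise: 9,530 g / 199,470 L × 1000 = 47.78 mg/L.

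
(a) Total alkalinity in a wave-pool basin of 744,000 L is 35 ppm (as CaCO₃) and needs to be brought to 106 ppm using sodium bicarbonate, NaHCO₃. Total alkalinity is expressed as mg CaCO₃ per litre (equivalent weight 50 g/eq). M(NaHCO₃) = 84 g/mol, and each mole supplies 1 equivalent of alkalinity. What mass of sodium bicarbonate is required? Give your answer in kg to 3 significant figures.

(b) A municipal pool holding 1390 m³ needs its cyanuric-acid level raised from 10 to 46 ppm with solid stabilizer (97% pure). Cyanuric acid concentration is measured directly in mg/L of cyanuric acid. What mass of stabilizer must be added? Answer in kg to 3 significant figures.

(a) 88.7 kg; (b) 51.6 kg

(a) Alkalinity to add: (106 − 35) = 71 mg/L as CaCO₃ × 744,000 L = 52,820 g as CaCO₃.
(a) Equivalents: 52,820 g ÷ 50 g/eq = 1056 eq.
(a) NaHCO₃ supplies 1 eq per mole → 1056 mol.
(a) Mass: 1056 mol × 84 g/mol = 88,740 g.

(b) Volume: 1390 m³ = 1,390,000 L.
(b) CYA to add: (46 − 10) = 36 mg/L × 1,390,000 L = 50,040 g cyanuric acid.
(b) At 97% purity: 50,040 / 0.97 = 51,590 g product.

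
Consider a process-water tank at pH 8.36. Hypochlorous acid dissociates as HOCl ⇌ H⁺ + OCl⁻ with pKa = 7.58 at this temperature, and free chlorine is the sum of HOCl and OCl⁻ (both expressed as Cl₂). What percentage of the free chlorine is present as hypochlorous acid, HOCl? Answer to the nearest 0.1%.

[OCl⁻]/[HOCl] = 10^(pH − pKa) = 10^(8.36 − 7.58) = 10^0.78 = 6.026.
Fraction as HOCl = 1 / (1 + 6.026) = 0.1423.

14.2%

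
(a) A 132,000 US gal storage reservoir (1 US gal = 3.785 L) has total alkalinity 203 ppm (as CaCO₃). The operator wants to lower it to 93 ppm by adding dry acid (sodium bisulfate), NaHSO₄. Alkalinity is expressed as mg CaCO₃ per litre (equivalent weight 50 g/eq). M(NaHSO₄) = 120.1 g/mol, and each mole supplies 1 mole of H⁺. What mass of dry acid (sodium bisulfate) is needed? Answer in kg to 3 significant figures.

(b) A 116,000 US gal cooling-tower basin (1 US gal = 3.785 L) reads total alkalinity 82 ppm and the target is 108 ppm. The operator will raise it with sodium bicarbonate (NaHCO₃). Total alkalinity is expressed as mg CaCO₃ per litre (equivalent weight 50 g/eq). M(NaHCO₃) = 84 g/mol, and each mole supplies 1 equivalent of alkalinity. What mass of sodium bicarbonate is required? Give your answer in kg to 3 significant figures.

(a) 132 kg; (b) 19.2 kg

(a) Volume: 132,000 US gal × 3.785 L/gal = 499,620 L.
(a) Alkalinity to neutralize: (203 − 93) = 110 mg/L as CaCO₃ × 499,620 L = 54,960 g as CaCO₃.
(a) Equivalents of H⁺ required: 54,960 ÷ 50 g/eq = 1099 eq = 1099 mol NaHSO₄.
(a) Mass of NaHSO₄: 1099 × 120.1 = 132,000 g.

(b) Volume: 116,000 US gal × 3.785 L/gal = 439,060 L.
(b) Alkalinity to add: (108 − 82) = 26 mg/L as CaCO₃ × 439,060 L = 11,420 g as CaCO₃.
(b) Equivalents: 11,420 g ÷ 50 g/eq = 228.3 eq.
(b) NaHCO₃ supplies 1 eq per mole → 228.3 mol.
(b) Mass: 228.3 mol × 84 g/mol = 19,180 g.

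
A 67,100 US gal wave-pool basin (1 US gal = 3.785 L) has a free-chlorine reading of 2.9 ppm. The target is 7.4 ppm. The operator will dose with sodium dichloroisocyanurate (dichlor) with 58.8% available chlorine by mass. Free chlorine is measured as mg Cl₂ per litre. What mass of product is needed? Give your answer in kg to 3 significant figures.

Volume: 67,100 US gal × 3.785 L/gal = 253,974 L.
Chlorine deficit: 7.4 − 2.9 = 4.5 ppm = 4.5 mg/L as Cl₂.
Cl₂ equivalent needed: 4.5 mg/L × 253,974 L = 1,143,000 mg = 1143 g.
Product at 58.8% available chlorine: 1143 / 0.588 = 1944 g.

1.94 kg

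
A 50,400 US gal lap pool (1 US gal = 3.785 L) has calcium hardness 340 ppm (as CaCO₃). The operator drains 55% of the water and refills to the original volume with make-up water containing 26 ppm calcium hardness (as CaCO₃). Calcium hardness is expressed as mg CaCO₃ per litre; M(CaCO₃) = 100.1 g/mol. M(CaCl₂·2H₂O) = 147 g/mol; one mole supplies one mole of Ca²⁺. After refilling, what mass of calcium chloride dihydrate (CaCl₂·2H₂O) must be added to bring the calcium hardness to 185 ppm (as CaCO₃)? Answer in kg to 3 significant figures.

4.96 kg

Volume: 50,400 US gal × 3.785 L/gal = 190,764 L.
After draining 55% and refilling: 340 × 0.45 + 26 × 0.55 = 167.3 ppm.
Deficit to target: 185 − 167.3 = 17.7 mg/L.
As CaCO₃: 17.7 mg/L × 190,764 L = 3377 g; ÷ 100.1 = 33.73 mol Ca²⁺.
Mass: 33.73 × 147 = 4959 g.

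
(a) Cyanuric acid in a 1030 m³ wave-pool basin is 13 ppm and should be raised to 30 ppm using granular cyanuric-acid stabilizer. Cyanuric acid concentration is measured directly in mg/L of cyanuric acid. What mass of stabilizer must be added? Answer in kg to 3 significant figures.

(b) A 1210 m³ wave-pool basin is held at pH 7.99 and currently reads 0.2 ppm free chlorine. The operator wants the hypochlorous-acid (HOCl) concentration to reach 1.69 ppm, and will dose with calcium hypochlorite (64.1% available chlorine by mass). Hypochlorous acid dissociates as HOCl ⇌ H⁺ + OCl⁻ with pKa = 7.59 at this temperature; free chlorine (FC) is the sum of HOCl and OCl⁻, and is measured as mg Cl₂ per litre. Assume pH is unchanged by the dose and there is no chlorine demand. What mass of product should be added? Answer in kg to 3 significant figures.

(a) Volume: 1030 m³ = 1,030,000 L.
(a) CYA to add: (30 − 13) = 17 mg/L × 1,030,000 L = 17,510 g cyanuric acid.

(b) Volume: 1210 m³ = 1,210,000 L.
(b) [OCl⁻]/[HOCl] = 10^(pH − pKa) = 10^(7.99 − 7.59) = 2.512; fraction as HOCl = 1/(1 + 2.512) = 0.2847.
(b) Free chlorine required for 1.69 ppm HOCl: 1.69 / 0.2847 = 5.935 ppm.
(b) FC to add: 5.935 − 0.2 = 5.735 mg/L as Cl₂.
(b) Cl₂ equivalent: 5.735 mg/L × 1,210,000 L = 6939 g.
(b) Product at 64.1% available Cl: 6939 / 0.641 = 10,830 g.

(a) 17.5 kg; (b) 10.8 kg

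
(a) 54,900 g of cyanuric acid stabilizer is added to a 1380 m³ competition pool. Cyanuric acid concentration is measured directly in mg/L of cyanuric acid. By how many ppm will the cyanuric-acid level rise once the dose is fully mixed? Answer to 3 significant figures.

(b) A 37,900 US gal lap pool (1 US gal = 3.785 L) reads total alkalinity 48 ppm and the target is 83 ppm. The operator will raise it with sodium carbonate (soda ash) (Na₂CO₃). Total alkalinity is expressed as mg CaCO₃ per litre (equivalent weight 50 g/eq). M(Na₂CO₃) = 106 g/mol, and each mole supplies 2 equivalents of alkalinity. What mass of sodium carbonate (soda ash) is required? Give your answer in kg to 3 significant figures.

(a) 39.8 ppm; (b) 5.32 kg

(a) Volume: 1380 m³ = 1,380,000 L.
(a) Rise: 54,900 g / 1,380,000 L × 1000 = 39.78 mg/L.

(b) Volume: 37,900 US gal × 3.785 L/gal = 143,452 L.
(b) Alkalinity to add: (83 − 48) = 35 mg/L as CaCO₃ × 143,452 L = 5021 g as CaCO₃.
(b) Equivalents: 5021 g ÷ 50 g/eq = 100.4 eq.
(b) Each mole of Na₂CO₃ supplies 2 eq, so 100.4 / 2 = 50.21 mol.
(b) Mass: 50.21 mol × 106 g/mol = 5322 g.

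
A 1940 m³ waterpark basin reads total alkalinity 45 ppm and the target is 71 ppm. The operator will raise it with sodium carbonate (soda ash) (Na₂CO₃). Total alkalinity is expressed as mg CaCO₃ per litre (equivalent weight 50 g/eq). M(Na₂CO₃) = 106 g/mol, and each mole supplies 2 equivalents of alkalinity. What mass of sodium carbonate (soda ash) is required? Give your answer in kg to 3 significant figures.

53.5 kg

Volume: 1940 m³ = 1,940,000 L.
Alkalinity to add: (71 − 45) = 26 mg/L as CaCO₃ × 1,940,000 L = 50,440 g as CaCO₃.
Equivalents: 50,440 g ÷ 50 g/eq = 1009 eq.
Each mole of Na₂CO₃ supplies 2 eq, so 1009 / 2 = 504.4 mol.
Mass: 504.4 mol × 106 g/mol = 53,470 g.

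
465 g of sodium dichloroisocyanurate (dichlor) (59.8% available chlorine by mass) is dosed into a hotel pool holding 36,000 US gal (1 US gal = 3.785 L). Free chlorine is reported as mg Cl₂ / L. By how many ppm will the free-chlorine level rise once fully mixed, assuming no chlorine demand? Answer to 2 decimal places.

2.04 ppm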